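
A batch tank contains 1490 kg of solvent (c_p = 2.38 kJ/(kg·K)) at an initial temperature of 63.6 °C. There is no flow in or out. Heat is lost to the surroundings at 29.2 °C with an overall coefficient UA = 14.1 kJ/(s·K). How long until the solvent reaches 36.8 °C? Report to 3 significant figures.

M c_p dT/dt = −UA(T − T_amb).
τ = M c_p/UA = 251.50 s; T_ss = T_amb = 29.200 °C.
T(t) = T_ss + (T₀ − T_ss)e^(−t/τ); set T = 36.8:
t = −τ ln[(T − T_ss)/(T₀ − T_ss)] = −251.50 · ln(0.22093) = 379.75 s.

380 s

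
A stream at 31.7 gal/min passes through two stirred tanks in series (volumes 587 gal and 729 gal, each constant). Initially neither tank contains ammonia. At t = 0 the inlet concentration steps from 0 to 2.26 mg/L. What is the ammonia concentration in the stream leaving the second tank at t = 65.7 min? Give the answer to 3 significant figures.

1.86 mg/L

Time constants: τᵢ = Vᵢ/Q for each well-mixed tank.
τ₁ = 587/31.7 = 18.517 min; τ₂ = 729/31.7 = 22.997 min.
Solving the cascade with C₁(0)=C₂(0)=0 gives C₂(t) = C_in[1 − (τ₁ e^(−t/τ₁) − τ₂ e^(−t/τ₂))/(τ₁ − τ₂)].
At t = 65.7: e^(−t/τ₁) = 0.028781, e^(−t/τ₂) = 0.057446.
C₂ = 2.26·[1 − (18.517·0.028781 − 22.997·0.057446)/(-4.4795)] = 2.26·0.82406 = 1.8624 mg/L.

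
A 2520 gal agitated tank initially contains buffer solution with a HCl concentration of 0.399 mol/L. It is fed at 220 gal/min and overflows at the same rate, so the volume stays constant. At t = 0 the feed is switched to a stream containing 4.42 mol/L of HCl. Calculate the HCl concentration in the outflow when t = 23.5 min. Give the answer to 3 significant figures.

Accumulation = in − out for the solute gives V dC/dt = Q(C_in − C).
Rewrite as dC/dt + C/τ = C_in/τ, τ = V/Q = 11.455 min.
Solution: C(t) = C_in + (C₀ − C_in) e^(−t/τ).
C(23.5) = 4.42 + (0.399 − 4.42)·e^(−23.5/11.455) = 4.42 + (-4.0210)·0.12853 = 3.9032 mol/L.

3.90 mol/L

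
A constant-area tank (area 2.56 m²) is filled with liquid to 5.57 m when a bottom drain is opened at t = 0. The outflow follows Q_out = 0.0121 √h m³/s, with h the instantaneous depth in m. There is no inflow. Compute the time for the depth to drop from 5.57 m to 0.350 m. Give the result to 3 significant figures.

A dh/dt = −Q_out = −0.0121 √h.
∫ h^(−1/2) dh = −(0.0121/A) ∫ dt, giving 2√h = 2√h₀ − (0.0121/A) t.
t = 2A(√h₀ − √h)/0.0121 = 2·2.56·(√5.57 − √0.350)/0.0121
  = 5.1200 × (2.3601 − 0.59161) / 0.0121 = 748.31 s.

748 s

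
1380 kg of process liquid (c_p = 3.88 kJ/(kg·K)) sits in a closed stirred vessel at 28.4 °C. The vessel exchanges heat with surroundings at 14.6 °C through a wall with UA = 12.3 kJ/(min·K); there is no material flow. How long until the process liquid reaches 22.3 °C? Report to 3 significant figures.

254 min

Lumped-capacitance energy balance: M c_p dT/dt = UA(T_amb − T).
τ = M c_p/UA = 435.32 min; T_ss = T_amb = 14.600 °C.
T(t) = T_ss + (T₀ − T_ss)e^(−t/τ); set T = 22.3:
t = −τ ln[(T − T_ss)/(T₀ − T_ss)] = −435.32 · ln(0.55797) = 253.98 min.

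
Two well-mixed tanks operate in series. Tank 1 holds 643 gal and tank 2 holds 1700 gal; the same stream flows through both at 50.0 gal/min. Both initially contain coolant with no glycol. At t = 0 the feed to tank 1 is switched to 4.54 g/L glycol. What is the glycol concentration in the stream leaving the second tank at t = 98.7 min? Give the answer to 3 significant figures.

4.14 g/L

Each tank obeys Vᵢ dCᵢ/dt = Q(Cᵢ₋₁ − Cᵢ), so τᵢ = Vᵢ/Q.
τ₁ = 643/50.0 = 12.860 min; τ₂ = 1700/50.0 = 34.000 min.
Tank 1: C₁ = C_in(1 − e^(−t/τ₁)). Tank 2 (τ₁ ≠ τ₂): C₂ = C_in[1 − (τ₁ e^(−t/τ₁) − τ₂ e^(−t/τ₂))/(τ₁ − τ₂)].
At t = 98.7: e^(−t/τ₁) = 0.00046431, e^(−t/τ₂) = 0.054862.
C₂ = 4.54·[1 − (12.860·0.00046431 − 34.000·0.054862)/(-21.140)] = 4.54·0.91205 = 4.1407 g/L.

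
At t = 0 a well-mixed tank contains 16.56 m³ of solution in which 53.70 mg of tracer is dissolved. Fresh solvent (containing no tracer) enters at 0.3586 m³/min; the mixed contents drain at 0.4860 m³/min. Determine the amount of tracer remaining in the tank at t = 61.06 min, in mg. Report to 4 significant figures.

4.775 mg

Let m(t) be the amount of tracer. Volume: V(t) = V₀ + (Q_in − Q_out) t = 16.56 − 0.127400 t; V(61.06) = 8.78096 m³.
No tracer enters, so dm/dt = −Q_out · (m/V).
dm/m = −Q_out dt/(V₀ − 0.127400 t); integrating gives ln(m/m₀) = −(Q_out/(Q_in−Q_out)) ln(V/V₀).
m = m₀ (V₀/V)^(Q_out/(Q_in−Q_out)) = 53.70 × (16.56/8.78096)^(-3.81476) = 4.77461 mg.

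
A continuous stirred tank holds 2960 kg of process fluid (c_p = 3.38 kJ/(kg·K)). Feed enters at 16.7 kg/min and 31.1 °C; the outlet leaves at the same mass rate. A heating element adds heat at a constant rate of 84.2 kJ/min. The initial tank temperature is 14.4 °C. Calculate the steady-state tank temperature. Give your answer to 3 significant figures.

M c_p dT/dt = ṁ c_p (T_in − T) + Q̇.
At steady state dT/dt = 0 ⇒ T_ss = T_in + Q̇/(ṁ c_p) = 31.1 + 84.2/(16.7·3.38) = 32.592 °C.

32.6 °C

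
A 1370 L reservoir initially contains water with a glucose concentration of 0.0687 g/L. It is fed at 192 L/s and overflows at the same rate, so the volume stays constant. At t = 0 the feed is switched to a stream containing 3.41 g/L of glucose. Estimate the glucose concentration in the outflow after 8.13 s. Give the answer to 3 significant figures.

Accumulation = in − out for the solute gives V dC/dt = Q(C_in − C).
Rewrite as dC/dt + C/τ = C_in/τ, τ = V/Q = 7.1354 s.
C approaches C_in exponentially: C(t) = C_in + (C₀ − C_in) e^(−t/τ).
C(8.13) = 3.41 + (0.0687 − 3.41)·e^(−8.13/7.1354) = 3.41 + (-3.3413)·0.32002 = 2.3407 g/L.

2.34 g/L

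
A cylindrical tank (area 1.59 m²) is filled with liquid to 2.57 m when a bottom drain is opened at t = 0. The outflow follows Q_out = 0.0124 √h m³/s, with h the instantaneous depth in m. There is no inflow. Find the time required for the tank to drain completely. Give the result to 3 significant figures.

411 s

Accumulation of liquid (constant cross-section A): A dh/dt = −0.0124 √h.
Separate and integrate: 2(√h − √h₀) = −(0.0124/A) t.
Set h = 0: 2√h₀ = (0.0124/A) t_empty ⇒ t_empty = 2A√h₀/0.0124.
t_empty = 2·1.59·√2.57/0.0124 = 3.1800·1.6031/0.0124 = 411.12 s.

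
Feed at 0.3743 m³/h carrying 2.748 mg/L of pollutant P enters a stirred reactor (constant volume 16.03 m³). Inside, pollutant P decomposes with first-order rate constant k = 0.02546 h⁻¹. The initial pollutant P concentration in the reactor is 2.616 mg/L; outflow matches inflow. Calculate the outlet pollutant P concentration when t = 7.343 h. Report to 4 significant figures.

2.224 mg/L

V dC/dt = Q(C_in − C) − k V C.
This is linear with rate a = Q/V + k = 0.0488100 h⁻¹.
C_ss = Q C_in/(Q + kV) = 1.31460 mg/L; C(t) = C_ss + (C₀ − C_ss) e^(−a t).
C(7.343) = 1.31460 + (1.30140)·e^(−0.0488100·7.343) = 1.31460 + (1.30140)·0.698785 = 2.22400 mg/L.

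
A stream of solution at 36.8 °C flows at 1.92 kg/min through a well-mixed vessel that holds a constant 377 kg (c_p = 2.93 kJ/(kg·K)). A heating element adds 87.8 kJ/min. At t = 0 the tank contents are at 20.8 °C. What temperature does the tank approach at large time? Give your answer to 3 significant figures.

Heat balance on the well-mixed liquid: M c_p dT/dt = ṁ c_p (T_in − T) + 87.8.
At steady state dT/dt = 0 ⇒ T_ss = T_in + Q̇/(ṁ c_p) = 36.8 + 87.8/(1.92·2.93) = 52.407 °C.

52.4 °C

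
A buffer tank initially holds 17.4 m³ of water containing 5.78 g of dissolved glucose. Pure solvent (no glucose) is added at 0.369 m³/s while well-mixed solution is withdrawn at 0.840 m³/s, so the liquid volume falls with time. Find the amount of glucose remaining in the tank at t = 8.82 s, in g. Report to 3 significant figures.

3.55 g

Let m(t) be the amount of glucose. Volume: V(t) = V₀ + (Q_in − Q_out) t = 17.4 − 0.47100 t; V(8.82) = 13.246 m³.
No glucose enters, so dm/dt = −Q_out · (m/V).
Separate: dm/m = −Q_out dt/V(t) ⇒ ln(m/m₀) = −(Q_out/(Q_in−Q_out)) ln(V/V₀).
m = m₀ (V₀/V)^(Q_out/(Q_in−Q_out)) = 5.78 × (17.4/13.246)^(-1.7834) = 3.5534 g.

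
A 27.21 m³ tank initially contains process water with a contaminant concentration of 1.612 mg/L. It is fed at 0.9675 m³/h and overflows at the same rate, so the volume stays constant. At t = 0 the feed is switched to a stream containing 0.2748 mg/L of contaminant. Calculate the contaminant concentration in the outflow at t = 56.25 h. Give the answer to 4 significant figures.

0.4558 mg/L

Accumulation = in − out for the solute gives V dC/dt = Q(C_in − C).
Rewrite as dC/dt + C/τ = C_in/τ, τ = V/Q = 28.1240 h.
Solution: C(t) = C_in + (C₀ − C_in) e^(−t/τ).
C(56.25) = 0.2748 + (1.612 − 0.2748)·e^(−56.25/28.1240) = 0.2748 + (1.33720)·0.135326 = 0.455758 mg/L.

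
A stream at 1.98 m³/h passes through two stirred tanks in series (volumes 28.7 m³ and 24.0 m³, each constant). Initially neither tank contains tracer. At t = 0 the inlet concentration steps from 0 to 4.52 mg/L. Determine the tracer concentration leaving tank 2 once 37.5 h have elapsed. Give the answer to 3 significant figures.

3.49 mg/L

Time constants: τᵢ = Vᵢ/Q for each well-mixed tank.
τ₁ = 28.7/1.98 = 14.495 h; τ₂ = 24.0/1.98 = 12.121 h.
Tank 1: C₁ = C_in(1 − e^(−t/τ₁)). Tank 2 (τ₁ ≠ τ₂): C₂ = C_in[1 − (τ₁ e^(−t/τ₁) − τ₂ e^(−t/τ₂))/(τ₁ − τ₂)].
At t = 37.5: e^(−t/τ₁) = 0.075237, e^(−t/τ₂) = 0.045332.
C₂ = 4.52·[1 − (14.495·0.075237 − 12.121·0.045332)/(2.3737)] = 4.52·0.77205 = 3.4897 mg/L.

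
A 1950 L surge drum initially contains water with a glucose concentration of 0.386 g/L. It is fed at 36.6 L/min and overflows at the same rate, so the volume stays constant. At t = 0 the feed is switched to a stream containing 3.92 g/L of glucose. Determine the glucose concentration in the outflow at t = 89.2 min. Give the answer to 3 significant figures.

Accumulation = in − out for the solute gives V dC/dt = Q(C_in − C).
Rewrite as dC/dt + C/τ = C_in/τ, τ = V/Q = 53.279 min.
This is linear first-order; C(t) = C_in + (C₀ − C_in) e^(−t/τ).
C(89.2) = 3.92 + (0.386 − 3.92)·e^(−89.2/53.279) = 3.92 + (-3.5340)·0.18746 = 3.2575 g/L.

3.26 g/L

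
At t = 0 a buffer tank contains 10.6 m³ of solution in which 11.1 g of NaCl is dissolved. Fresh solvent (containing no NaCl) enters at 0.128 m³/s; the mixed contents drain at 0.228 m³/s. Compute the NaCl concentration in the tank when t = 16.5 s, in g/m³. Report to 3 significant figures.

0.843 g/m³

Let m(t) be the amount of NaCl. Volume: V(t) = V₀ + (Q_in − Q_out) t = 10.6 − 0.10000 t; V(16.5) = 8.9500 m³.
Solute balance: dm/dt = 0 − Q_out C = −Q_out m/V(t).
dm/m = −Q_out dt/(V₀ − 0.10000 t); integrating gives ln(m/m₀) = −(Q_out/(Q_in−Q_out)) ln(V/V₀).
m = m₀ (V₀/V)^(Q_out/(Q_in−Q_out)) = 11.1 × (10.6/8.9500)^(-2.2800) = 7.5471 g.
C = m/V = 7.5471/8.9500 = 0.84326 g/m³.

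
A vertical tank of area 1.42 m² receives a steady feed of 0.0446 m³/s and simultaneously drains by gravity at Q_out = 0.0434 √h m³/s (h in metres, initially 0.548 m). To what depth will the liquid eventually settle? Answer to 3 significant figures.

Level balance: A dh/dt = 0.0446 − 0.0434 √h. Setting dh/dt = 0:
Q_in = 0.0434 √h_ss ⇒ √h_ss = 0.0446/0.0434 = 1.0276.
h_ss = 1.0276² = 1.0561 m. (Since h₀ = 0.548 m < h_ss, the level will rise toward this value.)

1.06 m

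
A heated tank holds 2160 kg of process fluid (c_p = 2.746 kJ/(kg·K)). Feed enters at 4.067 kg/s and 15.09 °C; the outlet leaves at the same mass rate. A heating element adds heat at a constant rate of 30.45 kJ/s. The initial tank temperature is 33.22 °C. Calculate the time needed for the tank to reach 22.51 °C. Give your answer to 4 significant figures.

631.2 s

M c_p dT/dt = ṁ c_p (T_in − T) + Q̇.
τ = M/ṁ = 531.104 s; T_ss = T_in + Q̇/(ṁ c_p) = 17.8165 °C.
T(t) = T_ss + (T₀ − T_ss) e^(−t/τ). Set T = 22.51:
e^(−t/τ) = (22.51 − 17.8165)/(33.22 − 17.8165) = 0.304701
t = −531.104 · ln(0.304701) = 631.176 s.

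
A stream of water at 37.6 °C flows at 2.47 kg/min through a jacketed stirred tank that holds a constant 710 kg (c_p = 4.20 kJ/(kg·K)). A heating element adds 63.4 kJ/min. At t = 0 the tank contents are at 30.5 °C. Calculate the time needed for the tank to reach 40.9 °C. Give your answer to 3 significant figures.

M c_p dT/dt = ṁ c_p (T_in − T) + Q̇.
τ = M/ṁ = 287.45 min; T_ss = T_in + Q̇/(ṁ c_p) = 43.711 °C.
T(t) = T_ss + (T₀ − T_ss) e^(−t/τ). Set T = 40.9:
e^(−t/τ) = (40.9 − 43.711)/(30.5 − 43.711) = 0.21280
t = −287.45 · ln(0.21280) = 444.80 min.

445 min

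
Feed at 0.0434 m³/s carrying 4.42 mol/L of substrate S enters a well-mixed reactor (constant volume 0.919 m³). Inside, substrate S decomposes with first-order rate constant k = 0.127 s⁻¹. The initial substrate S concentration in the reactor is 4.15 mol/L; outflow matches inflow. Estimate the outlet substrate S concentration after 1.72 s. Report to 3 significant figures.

Accumulation = in − out − consumed: V dC/dt = Q C_in − Q C − k V C.
dC/dt = (Q/V) C_in − (Q/V + k) C; effective rate a = Q/V + k = 0.047225 + 0.127 = 0.17423 s⁻¹.
C_ss = Q C_in/(Q + kV) = 1.1981 mol/L; C(t) = C_ss + (C₀ − C_ss) e^(−a t).
C(1.72) = 1.1981 + (2.9519)·e^(−0.17423·1.72) = 1.1981 + (2.9519)·0.74106 = 3.3856 mol/L.

3.39 mol/L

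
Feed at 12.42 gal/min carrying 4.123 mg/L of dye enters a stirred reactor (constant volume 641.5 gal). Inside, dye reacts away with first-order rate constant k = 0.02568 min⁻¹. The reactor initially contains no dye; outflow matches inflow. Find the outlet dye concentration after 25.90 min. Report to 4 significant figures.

1.220 mg/L

V dC/dt = Q(C_in − C) − k V C.
This is linear with rate a = Q/V + k = 0.0450409 min⁻¹.
C_ss = Q C_in/(Q + kV) = 1.77228 mg/L; C(t) = C_ss + (C₀ − C_ss) e^(−a t).
C(25.90) = 1.77228 + (-1.77228)·e^(−0.0450409·25.90) = 1.77228 + (-1.77228)·0.311437 = 1.22032 mg/L.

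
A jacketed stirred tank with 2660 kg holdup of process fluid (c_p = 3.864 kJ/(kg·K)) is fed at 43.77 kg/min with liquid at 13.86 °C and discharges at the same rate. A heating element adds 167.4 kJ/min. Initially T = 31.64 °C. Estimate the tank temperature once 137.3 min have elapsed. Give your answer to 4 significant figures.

16.60 °C

M c_p dT/dt = ṁ c_p (T_in − T) + Q̇.
Rearrange: dT/dt = (T_ss − T)/τ with τ = M/ṁ = 60.7722 min and T_ss = T_in + Q̇/(ṁ c_p) = 14.8498 °C.
Solution: T(t) = T_ss + (T₀ − T_ss) e^(−t/τ).
T(137.3) = 14.8498 + (16.7902)·e^(−137.3/60.7722) = 14.8498 + (16.7902)·0.104428 = 16.6032 °C.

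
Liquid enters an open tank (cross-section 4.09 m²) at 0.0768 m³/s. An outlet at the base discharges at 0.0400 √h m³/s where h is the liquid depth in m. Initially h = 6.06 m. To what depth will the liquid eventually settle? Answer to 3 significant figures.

Level balance: A dh/dt = 0.0768 − 0.0400 √h. Setting dh/dt = 0:
Q_in = 0.0400 √h_ss ⇒ √h_ss = 0.0768/0.0400 = 1.9200.
h_ss = 1.9200² = 3.6864 m. (Since h₀ = 6.06 m > h_ss, the level will fall toward this value.)

3.69 m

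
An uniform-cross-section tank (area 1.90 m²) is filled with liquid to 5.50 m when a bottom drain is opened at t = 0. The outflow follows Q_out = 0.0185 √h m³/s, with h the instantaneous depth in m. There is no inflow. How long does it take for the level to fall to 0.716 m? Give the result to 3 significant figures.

308 s

Accumulation of liquid (constant cross-section A): A dh/dt = −0.0185 √h.
∫ h^(−1/2) dh = −(0.0185/A) ∫ dt, giving 2√h = 2√h₀ − (0.0185/A) t.
t = 2A(√h₀ − √h)/0.0185 = 2·1.90·(√5.50 − √0.716)/0.0185
  = 3.8000 × (2.3452 − 0.84617) / 0.0185 = 307.91 s.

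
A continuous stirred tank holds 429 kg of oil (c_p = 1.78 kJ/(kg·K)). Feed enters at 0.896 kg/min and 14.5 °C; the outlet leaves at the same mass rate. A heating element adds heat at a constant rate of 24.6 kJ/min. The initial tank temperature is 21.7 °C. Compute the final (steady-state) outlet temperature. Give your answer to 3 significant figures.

Energy balance: M c_p dT/dt = ṁ c_p (T_in − T) + 24.6.
At steady state dT/dt = 0 ⇒ T_ss = T_in + Q̇/(ṁ c_p) = 14.5 + 24.6/(0.896·1.78) = 29.924 °C.

29.9 °C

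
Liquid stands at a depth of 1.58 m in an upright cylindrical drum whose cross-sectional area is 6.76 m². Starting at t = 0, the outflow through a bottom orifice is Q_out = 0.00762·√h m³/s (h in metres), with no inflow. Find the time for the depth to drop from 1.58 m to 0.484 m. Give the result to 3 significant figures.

With no inflow, A dh/dt = −0.00762 √h.
This is separable: 2 d(√h)/dt = −0.00762/A, so √h = √h₀ − (0.00762/(2A)) t.
t = 2A(√h₀ − √h)/0.00762 = 2·6.76·(√1.58 − √0.484)/0.00762
  = 13.520 × (1.2570 − 0.69570) / 0.00762 = 995.87 s.

996 s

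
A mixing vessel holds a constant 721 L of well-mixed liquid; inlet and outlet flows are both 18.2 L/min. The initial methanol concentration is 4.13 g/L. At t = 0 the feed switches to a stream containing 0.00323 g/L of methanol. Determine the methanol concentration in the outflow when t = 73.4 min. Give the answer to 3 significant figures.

0.650 g/L

Accumulation = in − out for the solute gives V dC/dt = Q(C_in − C).
Rewrite as dC/dt + C/τ = C_in/τ, τ = V/Q = 39.615 min.
C approaches C_in exponentially: C(t) = C_in + (C₀ − C_in) e^(−t/τ).
C(73.4) = 0.00323 + (4.13 − 0.00323)·e^(−73.4/39.615) = 0.00323 + (4.1268)·0.15680 = 0.65029 g/L.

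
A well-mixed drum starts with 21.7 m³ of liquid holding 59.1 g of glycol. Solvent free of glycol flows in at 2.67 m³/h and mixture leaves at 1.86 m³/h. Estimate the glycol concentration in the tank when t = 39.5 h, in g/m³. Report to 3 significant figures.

Total volume: dV/dt = Q_in − Q_out = 0.81000 m³/h, so V(t) = 21.7 + 0.81000 t and V(39.5) = 53.695 m³.
Species balance (pure solvent in): dm/dt = −Q_out · m/V(t).
Separate: dm/m = −Q_out dt/V(t) ⇒ ln(m/m₀) = −(Q_out/(Q_in−Q_out)) ln(V/V₀).
m = m₀ (V₀/V)^(Q_out/(Q_in−Q_out)) = 59.1 × (21.7/53.695)^(2.2963) = 7.3800 g.
C = m/V = 7.3800/53.695 = 0.13744 g/m³.

0.137 g/m³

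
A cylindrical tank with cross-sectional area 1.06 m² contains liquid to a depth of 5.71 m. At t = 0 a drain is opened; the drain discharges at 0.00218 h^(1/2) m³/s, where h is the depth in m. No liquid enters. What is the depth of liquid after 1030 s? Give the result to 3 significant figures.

Volume balance on the tank: A dh/dt = −0.00218 √h.
∫ h^(−1/2) dh = −(0.00218/A) ∫ dt, giving 2√h = 2√h₀ − (0.00218/A) t.
√h = √5.71 − 0.00218·1030/(2·1.06) = 2.3896 − 1.0592 = 1.3304.
h = 1.3304² = 1.7700 m.

1.77 m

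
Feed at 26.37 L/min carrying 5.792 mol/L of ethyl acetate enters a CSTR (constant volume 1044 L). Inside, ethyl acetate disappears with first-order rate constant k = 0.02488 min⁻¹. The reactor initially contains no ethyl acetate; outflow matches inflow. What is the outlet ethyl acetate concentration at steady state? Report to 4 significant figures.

2.918 mol/L

V dC/dt = Q(C_in − C) − k V C.
At steady state: 0 = Q C_in − (Q + kV) C_ss, so C_ss = Q C_in/(Q + kV).
C_ss = 26.37·5.792/(26.37 + 0.02488·1044) = 152.735/52.3447 = 2.91787 mol/L.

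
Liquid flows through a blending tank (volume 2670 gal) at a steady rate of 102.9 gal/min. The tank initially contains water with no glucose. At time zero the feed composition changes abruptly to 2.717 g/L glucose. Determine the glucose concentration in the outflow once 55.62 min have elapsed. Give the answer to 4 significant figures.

2.398 g/L

Unsteady species balance (constant V, well mixed): V dC/dt = Q(C_in − C).
So dC/dt = (C_in − C)/τ with τ = V/Q = 2670/102.9 = 25.9475 min.
Integrating: C(t) = C_in + (C₀ − C_in) e^(−t/τ).
C(55.62) = 2.717 + (0 − 2.717)·e^(−55.62/25.9475) = 2.717 + (-2.71700)·0.117237 = 2.39847 g/L.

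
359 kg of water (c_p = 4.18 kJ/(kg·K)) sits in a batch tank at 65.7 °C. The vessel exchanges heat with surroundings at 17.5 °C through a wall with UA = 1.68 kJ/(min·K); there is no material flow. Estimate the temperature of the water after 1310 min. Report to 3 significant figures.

28.6 °C

M c_p dT/dt = −UA(T − T_amb).
dT/dt = (T_ss − T)/τ with T_ss = T_amb = 17.500 °C, τ = M c_p/UA = 359·4.18/1.68 = 893.23 min.
T approaches T_ss exponentially: T(t) = T_ss + (T₀ − T_ss) e^(−t/τ).
T(1310) = 17.500 + (48.200)·0.23071 = 28.620 °C.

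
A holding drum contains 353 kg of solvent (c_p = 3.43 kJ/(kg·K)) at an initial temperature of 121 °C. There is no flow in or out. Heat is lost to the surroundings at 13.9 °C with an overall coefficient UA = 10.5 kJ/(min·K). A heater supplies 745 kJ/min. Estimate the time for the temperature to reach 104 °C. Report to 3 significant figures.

73.3 min

Lumped-capacitance energy balance: M c_p dT/dt = UA(T_amb − T) + Q̇.
τ = M c_p/UA = 115.31 min; T_ss = T_amb + Q̇/UA = 13.9 + 745/10.5 = 84.852 °C.
T(t) = T_ss + (T₀ − T_ss)e^(−t/τ); set T = 104:
t = −τ ln[(T − T_ss)/(T₀ − T_ss)] = −115.31 · ln(0.52971) = 73.274 min.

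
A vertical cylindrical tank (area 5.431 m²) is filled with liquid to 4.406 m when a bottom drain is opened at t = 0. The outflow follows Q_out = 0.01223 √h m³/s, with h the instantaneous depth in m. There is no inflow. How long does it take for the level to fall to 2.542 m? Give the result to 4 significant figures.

With no inflow, A dh/dt = −0.01223 √h.
∫ h^(−1/2) dh = −(0.01223/A) ∫ dt, giving 2√h = 2√h₀ − (0.01223/A) t.
t = 2A(√h₀ − √h)/0.01223 = 2·5.431·(√4.406 − √2.542)/0.01223
  = 10.8620 × (2.09905 − 1.59437) / 0.01223 = 448.231 s.

448.2 s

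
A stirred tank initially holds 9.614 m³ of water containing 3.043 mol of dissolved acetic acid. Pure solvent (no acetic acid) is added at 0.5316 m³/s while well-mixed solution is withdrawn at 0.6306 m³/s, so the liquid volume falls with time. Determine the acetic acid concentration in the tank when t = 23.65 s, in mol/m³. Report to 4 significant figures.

0.07072 mol/m³

Total volume: dV/dt = Q_in − Q_out = -0.0990000 m³/s, so V(t) = 9.614 − 0.0990000 t and V(23.65) = 7.27265 m³.
Species balance (pure solvent in): dm/dt = −Q_out · m/V(t).
dm/m = −Q_out dt/(V₀ − 0.0990000 t); integrating gives ln(m/m₀) = −(Q_out/(Q_in−Q_out)) ln(V/V₀).
m = m₀ (V₀/V)^(Q_out/(Q_in−Q_out)) = 3.043 × (9.614/7.27265)^(-6.36970) = 0.514306 mol.
C = m/V = 0.514306/7.27265 = 0.0707179 mol/m³.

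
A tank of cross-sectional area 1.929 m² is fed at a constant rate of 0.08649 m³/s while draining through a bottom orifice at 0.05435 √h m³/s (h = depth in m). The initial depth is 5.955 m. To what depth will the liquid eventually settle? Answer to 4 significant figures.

Volume balance on the tank: A dh/dt = Q_in − 0.05435 √h. At steady state dh/dt = 0:
Q_in = 0.05435 √h_ss ⇒ √h_ss = 0.08649/0.05435 = 1.59135.
h_ss = 1.59135² = 2.53240 m. (Since h₀ = 5.955 m > h_ss, the level will fall toward this value.)

2.532 m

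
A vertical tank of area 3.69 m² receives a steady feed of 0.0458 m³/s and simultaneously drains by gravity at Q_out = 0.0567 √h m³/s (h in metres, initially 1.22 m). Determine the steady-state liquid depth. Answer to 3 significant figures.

0.652 m

Level balance: A dh/dt = 0.0458 − 0.0567 √h. Setting dh/dt = 0:
Q_in = 0.0567 √h_ss ⇒ √h_ss = 0.0458/0.0567 = 0.80776.
h_ss = 0.80776² = 0.65248 m. (Since h₀ = 1.22 m > h_ss, the level will fall toward this value.)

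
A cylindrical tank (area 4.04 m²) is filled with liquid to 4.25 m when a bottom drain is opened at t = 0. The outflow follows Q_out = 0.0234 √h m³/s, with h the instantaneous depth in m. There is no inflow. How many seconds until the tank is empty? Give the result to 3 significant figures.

712 s

Mass balance (ρ constant): A dh/dt = −0.0234 √h.
Separate and integrate: 2(√h − √h₀) = −(0.0234/A) t.
Set h = 0: 2√h₀ = (0.0234/A) t_empty ⇒ t_empty = 2A√h₀/0.0234.
t_empty = 2·4.04·√4.25/0.0234 = 8.0800·2.0616/0.0234 = 711.85 s.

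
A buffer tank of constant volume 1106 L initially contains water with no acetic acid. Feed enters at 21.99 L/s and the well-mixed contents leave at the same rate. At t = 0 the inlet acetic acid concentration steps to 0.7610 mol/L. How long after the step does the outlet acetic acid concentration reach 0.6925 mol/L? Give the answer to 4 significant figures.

Species balance: V dC/dt = Q(C_in − C) ⇒ τ = V/Q = 50.2956 s.
C(t) = C_in + (C₀ − C_in) e^(−t/τ). Set C = 0.6925 and solve for t:
e^(−t/τ) = (C − C_in)/(C₀ − C_in) = (0.6925 − 0.7610)/(0 − 0.7610) = 0.0900131
t = −τ ln(…) = 50.2956 × 2.40780 = 121.102 s.

121.1 s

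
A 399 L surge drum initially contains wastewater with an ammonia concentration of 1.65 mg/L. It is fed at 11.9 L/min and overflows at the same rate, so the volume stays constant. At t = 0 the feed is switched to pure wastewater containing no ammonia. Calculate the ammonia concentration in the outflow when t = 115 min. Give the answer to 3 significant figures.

Species balance on the tank: V dC/dt = Q(C_in − C).
Rewrite as dC/dt + C/τ = C_in/τ, τ = V/Q = 33.529 min.
This is linear first-order; C(t) = C_in + (C₀ − C_in) e^(−t/τ).
C(115) = 0 + (1.65 − 0)·e^(−115/33.529) = 0 + (1.6500)·0.032393 = 0.053448 mg/L.

0.0534 mg/L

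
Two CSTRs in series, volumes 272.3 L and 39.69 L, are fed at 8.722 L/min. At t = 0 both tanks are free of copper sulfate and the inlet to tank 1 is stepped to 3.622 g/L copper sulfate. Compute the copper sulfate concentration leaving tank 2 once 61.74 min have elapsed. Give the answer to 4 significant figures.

3.035 g/L

Each tank obeys Vᵢ dCᵢ/dt = Q(Cᵢ₋₁ − Cᵢ), so τᵢ = Vᵢ/Q.
τ₁ = 272.3/8.722 = 31.2199 min; τ₂ = 39.69/8.722 = 4.55056 min.
Solving the cascade with C₁(0)=C₂(0)=0 gives C₂(t) = C_in[1 − (τ₁ e^(−t/τ₁) − τ₂ e^(−t/τ₂))/(τ₁ − τ₂)].
At t = 61.74: e^(−t/τ₁) = 0.138403, e^(−t/τ₂) = 1.28140e-06.
C₂ = 3.622·[1 − (31.2199·0.138403 − 4.55056·1.28140e-06)/(26.6693)] = 3.622·0.837982 = 3.03517 g/L.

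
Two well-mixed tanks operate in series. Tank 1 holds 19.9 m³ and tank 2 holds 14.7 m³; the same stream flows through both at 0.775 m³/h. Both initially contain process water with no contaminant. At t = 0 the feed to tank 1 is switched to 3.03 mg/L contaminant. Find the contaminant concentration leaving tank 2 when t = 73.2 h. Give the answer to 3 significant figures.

Species balance on tank i: dCᵢ/dt = (Cᵢ₋₁ − Cᵢ)/τᵢ with τᵢ = Vᵢ/Q.
τ₁ = 19.9/0.775 = 25.677 h; τ₂ = 14.7/0.775 = 18.968 h.
Solving the cascade with C₁(0)=C₂(0)=0 gives C₂(t) = C_in[1 − (τ₁ e^(−t/τ₁) − τ₂ e^(−t/τ₂))/(τ₁ − τ₂)].
At t = 73.2: e^(−t/τ₁) = 0.057801, e^(−t/τ₂) = 0.021085.
C₂ = 3.03·[1 − (25.677·0.057801 − 18.968·0.021085)/(6.7097)] = 3.03·0.83841 = 2.5404 mg/L.

2.54 mg/L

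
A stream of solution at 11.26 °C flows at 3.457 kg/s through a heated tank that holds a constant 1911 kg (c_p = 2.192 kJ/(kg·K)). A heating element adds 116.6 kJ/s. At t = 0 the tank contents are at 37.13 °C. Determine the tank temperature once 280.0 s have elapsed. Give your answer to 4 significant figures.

First-law balance (no shaft work): M c_p dT/dt = ṁ c_p (T_in − T) + 116.6.
τ = M/ṁ = 552.791 s; T_ss = T_in + Q̇/(ṁ c_p) = 11.26 + 116.6/(3.457·2.192) = 26.6472 °C.
Solution: T(t) = T_ss + (T₀ − T_ss) e^(−t/τ).
T(280.0) = 26.6472 + (10.4828)·e^(−280.0/552.791) = 26.6472 + (10.4828)·0.602589 = 32.9640 °C.

32.96 °C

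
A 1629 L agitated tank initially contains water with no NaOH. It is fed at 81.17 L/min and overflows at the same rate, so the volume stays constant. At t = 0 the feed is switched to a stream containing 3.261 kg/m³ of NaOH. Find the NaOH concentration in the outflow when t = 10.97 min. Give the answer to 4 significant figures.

1.373 kg/m³

Mass balance on the solute (V constant): V dC/dt = Q(C_in − C).
So dC/dt = (C_in − C)/τ with τ = V/Q = 1629/81.17 = 20.0690 min.
This is linear first-order; C(t) = C_in + (C₀ − C_in) e^(−t/τ).
C(10.97) = 3.261 + (0 − 3.261)·e^(−10.97/20.0690) = 3.261 + (-3.26100)·0.578906 = 1.37319 kg/m³.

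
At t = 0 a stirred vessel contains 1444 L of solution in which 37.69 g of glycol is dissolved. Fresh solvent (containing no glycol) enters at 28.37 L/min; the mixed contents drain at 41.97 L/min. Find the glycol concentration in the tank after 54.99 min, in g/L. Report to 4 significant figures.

Let m(t) be the amount of glycol. Volume: V(t) = V₀ + (Q_in − Q_out) t = 1444 − 13.6000 t; V(54.99) = 696.136 L.
Solute balance: dm/dt = 0 − Q_out C = −Q_out m/V(t).
dm/m = −Q_out dt/(V₀ − 13.6000 t); integrating gives ln(m/m₀) = −(Q_out/(Q_in−Q_out)) ln(V/V₀).
m = m₀ (V₀/V)^(Q_out/(Q_in−Q_out)) = 37.69 × (1444/696.136)^(-3.08603) = 3.96594 g.
C = m/V = 3.96594/696.136 = 0.00569708 g/L.

0.005697 g/L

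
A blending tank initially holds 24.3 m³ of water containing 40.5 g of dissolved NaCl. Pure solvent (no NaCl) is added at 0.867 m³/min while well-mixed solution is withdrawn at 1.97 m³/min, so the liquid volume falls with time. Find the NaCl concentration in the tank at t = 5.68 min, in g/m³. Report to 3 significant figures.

Total volume: dV/dt = Q_in − Q_out = -1.1030 m³/min, so V(t) = 24.3 − 1.1030 t and V(5.68) = 18.035 m³.
Species balance (pure solvent in): dm/dt = −Q_out · m/V(t).
dm/m = −Q_out dt/(V₀ − 1.1030 t); integrating gives ln(m/m₀) = −(Q_out/(Q_in−Q_out)) ln(V/V₀).
m = m₀ (V₀/V)^(Q_out/(Q_in−Q_out)) = 40.5 × (24.3/18.035)^(-1.7860) = 23.778 g.
C = m/V = 23.778/18.035 = 1.3185 g/m³.

1.32 g/m³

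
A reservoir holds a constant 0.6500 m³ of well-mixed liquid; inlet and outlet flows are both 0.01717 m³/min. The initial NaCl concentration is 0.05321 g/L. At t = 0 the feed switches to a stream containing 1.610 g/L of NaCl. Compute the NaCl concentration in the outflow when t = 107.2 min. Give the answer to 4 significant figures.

Transient balance on the dissolved component: V dC/dt = Q(C_in − C).
So dC/dt = (C_in − C)/τ with τ = V/Q = 0.6500/0.01717 = 37.8567 min.
This is linear first-order; C(t) = C_in + (C₀ − C_in) e^(−t/τ).
C(107.2) = 1.610 + (0.05321 − 1.610)·e^(−107.2/37.8567) = 1.610 + (-1.55679)·0.0589109 = 1.51829 g/L.

1.518 g/L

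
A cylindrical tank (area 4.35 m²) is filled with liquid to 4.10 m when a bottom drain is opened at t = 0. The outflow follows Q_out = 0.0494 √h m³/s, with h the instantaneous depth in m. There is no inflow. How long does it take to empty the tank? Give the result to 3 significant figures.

357 s

Volume balance on the tank: A dh/dt = −0.0494 √h.
∫ h^(−1/2) dh = −(0.0494/A) ∫ dt, giving 2√h = 2√h₀ − (0.0494/A) t.
Tank is empty when √h = 0: t_empty = 2A√h₀/0.0494.
t_empty = 2·4.35·√4.10/0.0494 = 8.7000·2.0248/0.0494 = 356.60 s.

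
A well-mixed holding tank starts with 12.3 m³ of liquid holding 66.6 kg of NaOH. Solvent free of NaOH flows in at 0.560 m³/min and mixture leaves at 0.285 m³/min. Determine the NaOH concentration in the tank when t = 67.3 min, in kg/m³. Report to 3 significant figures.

Let m(t) be the amount of NaOH. Volume: V(t) = V₀ + (Q_in − Q_out) t = 12.3 + 0.27500 t; V(67.3) = 30.808 m³.
Species balance (pure solvent in): dm/dt = −Q_out · m/V(t).
dm/m = −Q_out dt/(V₀ + 0.27500 t); integrating gives ln(m/m₀) = −(Q_out/(Q_in−Q_out)) ln(V/V₀).
m = m₀ (V₀/V)^(Q_out/(Q_in−Q_out)) = 66.6 × (12.3/30.808)^(1.0364) = 25.717 kg.
C = m/V = 25.717/30.808 = 0.83477 kg/m³.

0.835 kg/m³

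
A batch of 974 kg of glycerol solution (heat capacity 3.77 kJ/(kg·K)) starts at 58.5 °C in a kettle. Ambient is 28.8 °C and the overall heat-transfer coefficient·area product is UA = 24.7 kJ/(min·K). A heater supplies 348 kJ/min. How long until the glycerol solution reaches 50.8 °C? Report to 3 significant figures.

101 min

Energy balance: M c_p dT/dt = −UA(T − T_amb) + Q̇.
τ = M c_p/UA = 148.66 min; T_ss = T_amb + Q̇/UA = 28.8 + 348/24.7 = 42.889 °C.
T(t) = T_ss + (T₀ − T_ss)e^(−t/τ); set T = 50.8:
t = −τ ln[(T − T_ss)/(T₀ − T_ss)] = −148.66 · ln(0.50676) = 101.05 min.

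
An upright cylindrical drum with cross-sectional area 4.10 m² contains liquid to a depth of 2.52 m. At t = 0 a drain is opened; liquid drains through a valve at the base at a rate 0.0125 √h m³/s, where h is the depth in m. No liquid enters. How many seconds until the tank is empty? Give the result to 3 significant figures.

With no inflow, A dh/dt = −0.0125 √h.
This is separable: 2 d(√h)/dt = −0.0125/A, so √h = √h₀ − (0.0125/(2A)) t.
Tank is empty when √h = 0: t_empty = 2A√h₀/0.0125.
t_empty = 2·4.10·√2.52/0.0125 = 8.2000·1.5875/0.0125 = 1041.4 s.

1040 s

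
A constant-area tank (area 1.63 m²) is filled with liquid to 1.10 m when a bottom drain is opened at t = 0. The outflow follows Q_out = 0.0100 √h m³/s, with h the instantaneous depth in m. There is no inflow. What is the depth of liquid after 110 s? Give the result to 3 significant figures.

0.506 m

With no inflow, A dh/dt = −0.0100 √h.
∫ h^(−1/2) dh = −(0.0100/A) ∫ dt, giving 2√h = 2√h₀ − (0.0100/A) t.
√h = √1.10 − 0.0100·110/(2·1.63) = 1.0488 − 0.33742 = 0.71139.
h = 0.71139² = 0.50607 m.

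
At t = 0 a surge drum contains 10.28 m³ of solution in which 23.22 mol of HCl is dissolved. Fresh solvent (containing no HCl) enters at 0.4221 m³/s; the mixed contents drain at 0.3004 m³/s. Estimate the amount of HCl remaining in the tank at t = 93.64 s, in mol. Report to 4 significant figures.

3.683 mol

Total volume: dV/dt = Q_in − Q_out = 0.121700 m³/s, so V(t) = 10.28 + 0.121700 t and V(93.64) = 21.6760 m³.
Species balance (pure solvent in): dm/dt = −Q_out · m/V(t).
dm/m = −Q_out dt/(V₀ + 0.121700 t); integrating gives ln(m/m₀) = −(Q_out/(Q_in−Q_out)) ln(V/V₀).
m = m₀ (V₀/V)^(Q_out/(Q_in−Q_out)) = 23.22 × (10.28/21.6760)^(2.46836) = 3.68254 mol.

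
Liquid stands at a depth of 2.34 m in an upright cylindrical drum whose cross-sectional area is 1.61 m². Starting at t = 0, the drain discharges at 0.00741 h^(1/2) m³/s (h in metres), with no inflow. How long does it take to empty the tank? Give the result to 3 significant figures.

665 s

Mass balance (ρ constant): A dh/dt = −0.00741 √h.
Separate and integrate: 2(√h − √h₀) = −(0.00741/A) t.
Set h = 0: 2√h₀ = (0.00741/A) t_empty ⇒ t_empty = 2A√h₀/0.00741.
t_empty = 2·1.61·√2.34/0.00741 = 3.2200·1.5297/0.00741 = 664.73 s.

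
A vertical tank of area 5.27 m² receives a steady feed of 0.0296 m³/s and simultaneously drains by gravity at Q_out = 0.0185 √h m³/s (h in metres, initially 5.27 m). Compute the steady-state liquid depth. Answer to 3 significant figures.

2.56 m

Level balance: A dh/dt = 0.0296 − 0.0185 √h. Setting dh/dt = 0:
Q_in = 0.0185 √h_ss ⇒ √h_ss = 0.0296/0.0185 = 1.6000.
h_ss = 1.6000² = 2.5600 m. (Since h₀ = 5.27 m > h_ss, the level will fall toward this value.)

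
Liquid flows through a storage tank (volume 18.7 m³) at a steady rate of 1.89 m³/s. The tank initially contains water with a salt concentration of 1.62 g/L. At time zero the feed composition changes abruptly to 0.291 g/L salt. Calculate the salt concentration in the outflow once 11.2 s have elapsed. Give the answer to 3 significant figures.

0.719 g/L

Species balance on the tank: V dC/dt = Q(C_in − C).
Time constant τ = V/Q = 18.7/1.89 = 9.8942 s.
This is linear first-order; C(t) = C_in + (C₀ − C_in) e^(−t/τ).
C(11.2) = 0.291 + (1.62 − 0.291)·e^(−11.2/9.8942) = 0.291 + (1.3290)·0.32239 = 0.71946 g/L.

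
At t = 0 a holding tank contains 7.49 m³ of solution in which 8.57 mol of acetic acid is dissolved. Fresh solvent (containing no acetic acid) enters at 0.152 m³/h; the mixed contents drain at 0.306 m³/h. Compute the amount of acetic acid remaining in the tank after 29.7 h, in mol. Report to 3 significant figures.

1.32 mol

Total volume: dV/dt = Q_in − Q_out = -0.15400 m³/h, so V(t) = 7.49 − 0.15400 t and V(29.7) = 2.9162 m³.
Solute balance: dm/dt = 0 − Q_out C = −Q_out m/V(t).
dm/m = −Q_out dt/(V₀ − 0.15400 t); integrating gives ln(m/m₀) = −(Q_out/(Q_in−Q_out)) ln(V/V₀).
m = m₀ (V₀/V)^(Q_out/(Q_in−Q_out)) = 8.57 × (7.49/2.9162)^(-1.9870) = 1.3151 mol.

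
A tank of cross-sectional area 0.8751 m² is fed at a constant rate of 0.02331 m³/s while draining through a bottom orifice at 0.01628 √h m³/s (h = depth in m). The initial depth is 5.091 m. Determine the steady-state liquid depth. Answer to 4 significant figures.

Level balance: A dh/dt = 0.02331 − 0.01628 √h. Setting dh/dt = 0:
Q_in = 0.01628 √h_ss ⇒ √h_ss = 0.02331/0.01628 = 1.43182.
h_ss = 1.43182² = 2.05010 m. (Since h₀ = 5.091 m > h_ss, the level will fall toward this value.)

2.050 m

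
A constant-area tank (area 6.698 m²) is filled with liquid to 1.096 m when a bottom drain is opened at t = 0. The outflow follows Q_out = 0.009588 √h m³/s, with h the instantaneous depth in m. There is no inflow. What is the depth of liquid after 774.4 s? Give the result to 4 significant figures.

0.2427 m

A dh/dt = −Q_out = −0.009588 √h.
∫ h^(−1/2) dh = −(0.009588/A) ∫ dt, giving 2√h = 2√h₀ − (0.009588/A) t.
√h = √1.096 − 0.009588·774.4/(2·6.698) = 1.04690 − 0.554266 = 0.492634.
h = 0.492634² = 0.242688 m.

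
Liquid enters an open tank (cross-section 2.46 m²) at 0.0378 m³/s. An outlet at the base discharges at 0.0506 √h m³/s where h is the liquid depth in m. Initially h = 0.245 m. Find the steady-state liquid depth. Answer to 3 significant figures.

0.558 m

Level balance: A dh/dt = 0.0378 − 0.0506 √h. Setting dh/dt = 0:
Q_in = 0.0506 √h_ss ⇒ √h_ss = 0.0378/0.0506 = 0.74704.
h_ss = 0.74704² = 0.55806 m. (Since h₀ = 0.245 m < h_ss, the level will rise toward this value.)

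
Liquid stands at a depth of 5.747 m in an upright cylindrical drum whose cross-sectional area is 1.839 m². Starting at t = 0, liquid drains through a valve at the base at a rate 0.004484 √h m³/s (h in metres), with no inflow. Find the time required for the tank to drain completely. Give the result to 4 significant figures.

Mass balance (ρ constant): A dh/dt = −0.004484 √h.
This is separable: 2 d(√h)/dt = −0.004484/A, so √h = √h₀ − (0.004484/(2A)) t.
Set h = 0: 2√h₀ = (0.004484/A) t_empty ⇒ t_empty = 2A√h₀/0.004484.
t_empty = 2·1.839·√5.747/0.004484 = 3.67800·2.39729/0.004484 = 1966.38 s.

1966 s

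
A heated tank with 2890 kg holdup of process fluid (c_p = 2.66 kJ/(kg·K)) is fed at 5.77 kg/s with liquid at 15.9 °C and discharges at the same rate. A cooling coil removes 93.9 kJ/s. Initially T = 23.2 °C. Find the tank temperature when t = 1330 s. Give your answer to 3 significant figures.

M c_p dT/dt = ṁ c_p (T_in − T) − Q̇.
Rearrange: dT/dt = (T_ss − T)/τ with τ = M/ṁ = 500.87 s and T_ss = T_in − Q̇/(ṁ c_p) = 9.7820 °C.
This is linear first-order; T(t) = T_ss + (T₀ − T_ss) e^(−t/τ).
T(1330) = 9.7820 + (13.418)·e^(−1330/500.87) = 9.7820 + (13.418)·0.070271 = 10.725 °C.

10.7 °C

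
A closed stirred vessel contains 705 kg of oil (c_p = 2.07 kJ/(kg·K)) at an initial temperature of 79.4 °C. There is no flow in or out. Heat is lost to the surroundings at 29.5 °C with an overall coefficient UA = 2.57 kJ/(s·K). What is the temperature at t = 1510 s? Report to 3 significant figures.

33.0 °C

M c_p dT/dt = −UA(T − T_amb).
dT/dt = (T_ss − T)/τ with T_ss = T_amb = 29.500 °C, τ = M c_p/UA = 705·2.07/2.57 = 567.84 s.
Integrating: T(t) = T_ss + (T₀ − T_ss) e^(−t/τ).
T(1510) = 29.500 + (49.900)·0.070004 = 32.993 °C.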